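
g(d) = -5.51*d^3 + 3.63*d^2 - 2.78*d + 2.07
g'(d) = -16.53*d^2 + 7.26*d - 2.78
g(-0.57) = 5.85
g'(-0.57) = -12.29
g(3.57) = -212.29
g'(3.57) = -187.53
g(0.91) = -1.61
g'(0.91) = -9.86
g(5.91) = -1024.97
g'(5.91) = -537.23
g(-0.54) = 5.50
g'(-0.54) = -11.52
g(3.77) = -252.06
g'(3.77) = -210.35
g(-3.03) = 197.10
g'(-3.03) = -176.54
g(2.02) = -34.15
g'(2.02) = -55.56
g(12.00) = -9029.85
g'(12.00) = -2295.98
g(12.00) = -9029.85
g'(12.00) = -2295.98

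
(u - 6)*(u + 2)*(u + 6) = u^3 + 2*u^2 - 36*u - 72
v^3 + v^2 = v^2*(v + 1)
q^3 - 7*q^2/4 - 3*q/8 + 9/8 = (q - 3/2)*(q - 1)*(q + 3/4)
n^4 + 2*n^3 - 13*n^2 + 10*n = n*(n - 2)*(n - 1)*(n + 5)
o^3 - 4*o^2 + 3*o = o*(o - 3)*(o - 1)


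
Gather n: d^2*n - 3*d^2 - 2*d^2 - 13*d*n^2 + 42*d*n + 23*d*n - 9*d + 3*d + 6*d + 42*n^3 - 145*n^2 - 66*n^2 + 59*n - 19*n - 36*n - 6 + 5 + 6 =-5*d^2 + 42*n^3 + n^2*(-13*d - 211) + n*(d^2 + 65*d + 4) + 5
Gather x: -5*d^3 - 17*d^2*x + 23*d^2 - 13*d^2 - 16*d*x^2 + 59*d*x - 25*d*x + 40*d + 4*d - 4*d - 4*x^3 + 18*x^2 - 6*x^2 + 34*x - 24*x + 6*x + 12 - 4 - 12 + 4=-5*d^3 + 10*d^2 + 40*d - 4*x^3 + x^2*(12 - 16*d) + x*(-17*d^2 + 34*d + 16)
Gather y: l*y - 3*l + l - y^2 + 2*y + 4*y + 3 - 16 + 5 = -2*l - y^2 + y*(l + 6) - 8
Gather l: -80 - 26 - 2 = -108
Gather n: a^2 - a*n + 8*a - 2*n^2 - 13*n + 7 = a^2 + 8*a - 2*n^2 + n*(-a - 13) + 7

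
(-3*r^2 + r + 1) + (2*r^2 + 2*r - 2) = -r^2 + 3*r - 1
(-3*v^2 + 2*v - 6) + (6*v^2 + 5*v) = 3*v^2 + 7*v - 6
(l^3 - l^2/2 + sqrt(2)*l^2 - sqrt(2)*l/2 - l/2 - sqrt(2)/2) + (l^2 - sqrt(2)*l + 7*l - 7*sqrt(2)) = l^3 + l^2/2 + sqrt(2)*l^2 - 3*sqrt(2)*l/2 + 13*l/2 - 15*sqrt(2)/2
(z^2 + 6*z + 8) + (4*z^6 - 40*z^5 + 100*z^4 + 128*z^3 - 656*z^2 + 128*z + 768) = 4*z^6 - 40*z^5 + 100*z^4 + 128*z^3 - 655*z^2 + 134*z + 776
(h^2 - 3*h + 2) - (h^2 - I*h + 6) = -3*h + I*h - 4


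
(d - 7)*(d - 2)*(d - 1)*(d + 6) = d^4 - 4*d^3 - 37*d^2 + 124*d - 84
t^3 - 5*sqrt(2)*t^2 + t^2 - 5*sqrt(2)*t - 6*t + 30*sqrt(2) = (t - 2)*(t + 3)*(t - 5*sqrt(2))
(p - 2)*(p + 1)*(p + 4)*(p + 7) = p^4 + 10*p^3 + 15*p^2 - 50*p - 56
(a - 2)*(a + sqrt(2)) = a^2 - 2*a + sqrt(2)*a - 2*sqrt(2)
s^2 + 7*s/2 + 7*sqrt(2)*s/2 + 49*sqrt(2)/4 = (s + 7/2)*(s + 7*sqrt(2)/2)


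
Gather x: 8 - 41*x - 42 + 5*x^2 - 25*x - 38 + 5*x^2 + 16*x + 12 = 10*x^2 - 50*x - 60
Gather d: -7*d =-7*d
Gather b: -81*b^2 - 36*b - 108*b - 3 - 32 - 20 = -81*b^2 - 144*b - 55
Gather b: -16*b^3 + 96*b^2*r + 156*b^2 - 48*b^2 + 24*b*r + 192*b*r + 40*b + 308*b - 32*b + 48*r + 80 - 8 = -16*b^3 + b^2*(96*r + 108) + b*(216*r + 316) + 48*r + 72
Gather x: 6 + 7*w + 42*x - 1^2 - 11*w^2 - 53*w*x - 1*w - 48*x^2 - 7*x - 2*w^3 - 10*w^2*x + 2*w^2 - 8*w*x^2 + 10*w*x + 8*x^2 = -2*w^3 - 9*w^2 + 6*w + x^2*(-8*w - 40) + x*(-10*w^2 - 43*w + 35) + 5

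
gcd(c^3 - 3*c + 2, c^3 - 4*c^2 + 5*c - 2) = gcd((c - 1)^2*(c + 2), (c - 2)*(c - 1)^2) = c^2 - 2*c + 1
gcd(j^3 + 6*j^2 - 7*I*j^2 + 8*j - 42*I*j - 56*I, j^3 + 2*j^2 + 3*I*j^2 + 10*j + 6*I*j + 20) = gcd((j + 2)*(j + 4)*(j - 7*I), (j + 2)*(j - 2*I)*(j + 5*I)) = j + 2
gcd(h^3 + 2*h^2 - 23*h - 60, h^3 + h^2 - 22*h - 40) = h^2 - h - 20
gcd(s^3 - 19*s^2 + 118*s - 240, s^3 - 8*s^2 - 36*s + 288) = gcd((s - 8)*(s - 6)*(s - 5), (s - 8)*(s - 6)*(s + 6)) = s^2 - 14*s + 48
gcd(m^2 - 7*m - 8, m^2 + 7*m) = 1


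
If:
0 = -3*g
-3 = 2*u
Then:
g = 0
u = -3/2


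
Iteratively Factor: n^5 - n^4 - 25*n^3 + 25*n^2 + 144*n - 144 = (n - 1)*(n^4 - 25*n^2 + 144) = (n - 3)*(n - 1)*(n^3 + 3*n^2 - 16*n - 48) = (n - 4)*(n - 3)*(n - 1)*(n^2 + 7*n + 12) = (n - 4)*(n - 3)*(n - 1)*(n + 4)*(n + 3)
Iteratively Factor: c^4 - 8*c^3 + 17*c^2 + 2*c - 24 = (c + 1)*(c^3 - 9*c^2 + 26*c - 24) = (c - 4)*(c + 1)*(c^2 - 5*c + 6) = (c - 4)*(c - 2)*(c + 1)*(c - 3)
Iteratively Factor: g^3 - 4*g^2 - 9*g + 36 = (g - 4)*(g^2 - 9) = (g - 4)*(g - 3)*(g + 3)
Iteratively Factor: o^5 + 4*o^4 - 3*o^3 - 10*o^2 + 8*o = (o - 1)*(o^4 + 5*o^3 + 2*o^2 - 8*o) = (o - 1)*(o + 2)*(o^3 + 3*o^2 - 4*o) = (o - 1)*(o + 2)*(o + 4)*(o^2 - o) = o*(o - 1)*(o + 2)*(o + 4)*(o - 1)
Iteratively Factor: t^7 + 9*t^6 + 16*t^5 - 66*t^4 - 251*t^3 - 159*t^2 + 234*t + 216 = (t + 3)*(t^6 + 6*t^5 - 2*t^4 - 60*t^3 - 71*t^2 + 54*t + 72) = (t - 1)*(t + 3)*(t^5 + 7*t^4 + 5*t^3 - 55*t^2 - 126*t - 72) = (t - 1)*(t + 2)*(t + 3)*(t^4 + 5*t^3 - 5*t^2 - 45*t - 36) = (t - 3)*(t - 1)*(t + 2)*(t + 3)*(t^3 + 8*t^2 + 19*t + 12) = (t - 3)*(t - 1)*(t + 2)*(t + 3)^2*(t^2 + 5*t + 4) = (t - 3)*(t - 1)*(t + 2)*(t + 3)^2*(t + 4)*(t + 1)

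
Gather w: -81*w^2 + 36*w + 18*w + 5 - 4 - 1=-81*w^2 + 54*w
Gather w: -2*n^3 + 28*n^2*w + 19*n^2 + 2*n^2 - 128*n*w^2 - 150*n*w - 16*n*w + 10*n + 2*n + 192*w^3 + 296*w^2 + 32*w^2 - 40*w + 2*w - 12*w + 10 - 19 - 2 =-2*n^3 + 21*n^2 + 12*n + 192*w^3 + w^2*(328 - 128*n) + w*(28*n^2 - 166*n - 50) - 11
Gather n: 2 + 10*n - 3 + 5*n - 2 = 15*n - 3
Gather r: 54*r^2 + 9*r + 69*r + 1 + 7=54*r^2 + 78*r + 8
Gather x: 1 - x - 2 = -x - 1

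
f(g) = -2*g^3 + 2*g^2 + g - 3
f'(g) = -6*g^2 + 4*g + 1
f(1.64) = -4.80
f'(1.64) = -8.58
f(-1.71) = 11.14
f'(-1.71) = -23.38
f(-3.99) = 151.89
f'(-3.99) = -110.48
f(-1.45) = 5.85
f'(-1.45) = -17.42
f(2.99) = -35.59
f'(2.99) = -40.68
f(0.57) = -2.15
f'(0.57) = 1.33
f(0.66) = -2.04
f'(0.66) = 1.03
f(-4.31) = 189.97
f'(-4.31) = -127.70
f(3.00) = -36.00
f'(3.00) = -41.00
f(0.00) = -3.00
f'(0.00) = 1.00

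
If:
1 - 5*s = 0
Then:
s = 1/5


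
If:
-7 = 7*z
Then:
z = -1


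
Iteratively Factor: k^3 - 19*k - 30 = (k + 2)*(k^2 - 2*k - 15) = (k - 5)*(k + 2)*(k + 3)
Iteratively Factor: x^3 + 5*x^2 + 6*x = (x)*(x^2 + 5*x + 6) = x*(x + 2)*(x + 3)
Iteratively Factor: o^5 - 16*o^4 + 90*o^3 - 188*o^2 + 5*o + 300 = (o - 5)*(o^4 - 11*o^3 + 35*o^2 - 13*o - 60) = (o - 5)*(o + 1)*(o^3 - 12*o^2 + 47*o - 60) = (o - 5)^2*(o + 1)*(o^2 - 7*o + 12) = (o - 5)^2*(o - 4)*(o + 1)*(o - 3)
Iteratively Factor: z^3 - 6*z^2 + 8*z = (z - 4)*(z^2 - 2*z) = z*(z - 4)*(z - 2)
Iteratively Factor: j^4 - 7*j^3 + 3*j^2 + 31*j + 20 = (j + 1)*(j^3 - 8*j^2 + 11*j + 20) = (j - 5)*(j + 1)*(j^2 - 3*j - 4) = (j - 5)*(j - 4)*(j + 1)*(j + 1)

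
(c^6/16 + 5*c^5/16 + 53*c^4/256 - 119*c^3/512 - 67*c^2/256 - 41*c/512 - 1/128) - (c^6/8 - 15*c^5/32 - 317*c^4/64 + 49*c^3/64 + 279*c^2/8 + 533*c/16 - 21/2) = -c^6/16 + 25*c^5/32 + 1321*c^4/256 - 511*c^3/512 - 8995*c^2/256 - 17097*c/512 + 1343/128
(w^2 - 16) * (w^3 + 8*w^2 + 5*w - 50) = w^5 + 8*w^4 - 11*w^3 - 178*w^2 - 80*w + 800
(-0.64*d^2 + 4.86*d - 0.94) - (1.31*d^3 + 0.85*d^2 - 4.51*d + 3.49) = -1.31*d^3 - 1.49*d^2 + 9.37*d - 4.43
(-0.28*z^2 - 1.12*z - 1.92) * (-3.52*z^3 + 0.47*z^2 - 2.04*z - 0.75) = 0.9856*z^5 + 3.8108*z^4 + 6.8032*z^3 + 1.5924*z^2 + 4.7568*z + 1.44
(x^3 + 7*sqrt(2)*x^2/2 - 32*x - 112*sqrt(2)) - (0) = x^3 + 7*sqrt(2)*x^2/2 - 32*x - 112*sqrt(2)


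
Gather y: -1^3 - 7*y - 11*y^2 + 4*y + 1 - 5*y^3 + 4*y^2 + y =-5*y^3 - 7*y^2 - 2*y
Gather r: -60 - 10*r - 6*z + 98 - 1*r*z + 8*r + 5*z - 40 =r*(-z - 2) - z - 2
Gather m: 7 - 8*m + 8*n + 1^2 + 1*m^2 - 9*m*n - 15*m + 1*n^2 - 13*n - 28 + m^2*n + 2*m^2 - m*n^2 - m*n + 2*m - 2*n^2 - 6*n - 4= m^2*(n + 3) + m*(-n^2 - 10*n - 21) - n^2 - 11*n - 24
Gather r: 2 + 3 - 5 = 0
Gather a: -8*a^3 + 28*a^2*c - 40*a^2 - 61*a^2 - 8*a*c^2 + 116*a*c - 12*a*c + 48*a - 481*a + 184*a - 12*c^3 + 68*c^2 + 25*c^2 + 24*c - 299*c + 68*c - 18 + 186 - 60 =-8*a^3 + a^2*(28*c - 101) + a*(-8*c^2 + 104*c - 249) - 12*c^3 + 93*c^2 - 207*c + 108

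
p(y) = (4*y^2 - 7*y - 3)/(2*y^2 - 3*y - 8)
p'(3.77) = -1.45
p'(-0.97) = 9.65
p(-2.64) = 3.13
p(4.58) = 2.42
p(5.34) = 2.23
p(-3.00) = 2.84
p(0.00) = 0.38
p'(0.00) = 0.73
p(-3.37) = 2.66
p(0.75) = 0.66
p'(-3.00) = 0.61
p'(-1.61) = 33.50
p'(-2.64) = 1.03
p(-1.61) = 9.25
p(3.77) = 3.01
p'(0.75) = 0.11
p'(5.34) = -0.16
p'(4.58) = -0.37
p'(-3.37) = 0.40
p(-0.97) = -2.35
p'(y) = (3 - 4*y)*(4*y^2 - 7*y - 3)/(2*y^2 - 3*y - 8)^2 + (8*y - 7)/(2*y^2 - 3*y - 8) = (2*y^2 - 52*y + 47)/(4*y^4 - 12*y^3 - 23*y^2 + 48*y + 64)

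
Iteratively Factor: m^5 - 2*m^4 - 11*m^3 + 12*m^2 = (m + 3)*(m^4 - 5*m^3 + 4*m^2) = (m - 4)*(m + 3)*(m^3 - m^2) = (m - 4)*(m - 1)*(m + 3)*(m^2) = m*(m - 4)*(m - 1)*(m + 3)*(m)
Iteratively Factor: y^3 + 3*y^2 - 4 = (y - 1)*(y^2 + 4*y + 4) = (y - 1)*(y + 2)*(y + 2)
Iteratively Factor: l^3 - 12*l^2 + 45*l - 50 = (l - 2)*(l^2 - 10*l + 25) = (l - 5)*(l - 2)*(l - 5)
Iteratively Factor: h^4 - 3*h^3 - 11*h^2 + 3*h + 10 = (h + 1)*(h^3 - 4*h^2 - 7*h + 10) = (h - 1)*(h + 1)*(h^2 - 3*h - 10) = (h - 5)*(h - 1)*(h + 1)*(h + 2)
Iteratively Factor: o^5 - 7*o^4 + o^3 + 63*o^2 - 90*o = (o - 3)*(o^4 - 4*o^3 - 11*o^2 + 30*o) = (o - 3)*(o - 2)*(o^3 - 2*o^2 - 15*o) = (o - 5)*(o - 3)*(o - 2)*(o^2 + 3*o) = o*(o - 5)*(o - 3)*(o - 2)*(o + 3)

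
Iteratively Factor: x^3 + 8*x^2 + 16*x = (x + 4)*(x^2 + 4*x) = (x + 4)^2*(x)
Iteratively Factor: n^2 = (n)*(n)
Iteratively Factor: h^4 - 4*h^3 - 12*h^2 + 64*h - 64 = (h - 2)*(h^3 - 2*h^2 - 16*h + 32) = (h - 2)^2*(h^2 - 16) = (h - 2)^2*(h + 4)*(h - 4)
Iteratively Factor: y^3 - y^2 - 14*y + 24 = (y + 4)*(y^2 - 5*y + 6) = (y - 2)*(y + 4)*(y - 3)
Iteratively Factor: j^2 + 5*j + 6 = (j + 2)*(j + 3)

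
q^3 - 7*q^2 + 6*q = q*(q - 6)*(q - 1)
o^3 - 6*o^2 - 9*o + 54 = (o - 6)*(o - 3)*(o + 3)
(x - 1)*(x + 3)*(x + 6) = x^3 + 8*x^2 + 9*x - 18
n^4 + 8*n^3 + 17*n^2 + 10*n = n*(n + 1)*(n + 2)*(n + 5)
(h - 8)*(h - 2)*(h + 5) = h^3 - 5*h^2 - 34*h + 80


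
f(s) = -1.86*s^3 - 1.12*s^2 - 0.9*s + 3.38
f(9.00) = -1451.38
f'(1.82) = -23.46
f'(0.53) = -3.65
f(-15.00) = 6042.38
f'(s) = -5.58*s^2 - 2.24*s - 0.9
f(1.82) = -13.18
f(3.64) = -104.44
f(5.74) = -390.45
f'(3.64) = -82.99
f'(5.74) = -197.61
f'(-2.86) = -40.14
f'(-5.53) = -159.15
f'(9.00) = -473.04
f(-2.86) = 40.31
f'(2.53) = -42.28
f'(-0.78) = -2.55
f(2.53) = -36.19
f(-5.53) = 288.66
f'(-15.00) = -1222.80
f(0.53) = 2.31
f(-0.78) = 4.28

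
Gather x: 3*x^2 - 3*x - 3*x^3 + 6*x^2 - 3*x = -3*x^3 + 9*x^2 - 6*x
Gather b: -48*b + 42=42 - 48*b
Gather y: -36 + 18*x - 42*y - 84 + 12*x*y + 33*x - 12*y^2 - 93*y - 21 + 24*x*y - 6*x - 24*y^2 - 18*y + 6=45*x - 36*y^2 + y*(36*x - 153) - 135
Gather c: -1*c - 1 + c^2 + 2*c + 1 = c^2 + c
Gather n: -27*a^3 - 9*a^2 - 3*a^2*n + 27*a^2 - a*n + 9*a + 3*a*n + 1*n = -27*a^3 + 18*a^2 + 9*a + n*(-3*a^2 + 2*a + 1)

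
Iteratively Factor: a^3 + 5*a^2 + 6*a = (a + 2)*(a^2 + 3*a) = a*(a + 2)*(a + 3)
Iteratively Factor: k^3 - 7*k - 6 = (k + 1)*(k^2 - k - 6) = (k + 1)*(k + 2)*(k - 3)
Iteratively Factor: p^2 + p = (p)*(p + 1)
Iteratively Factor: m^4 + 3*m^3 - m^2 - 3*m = (m + 1)*(m^3 + 2*m^2 - 3*m) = m*(m + 1)*(m^2 + 2*m - 3) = m*(m - 1)*(m + 1)*(m + 3)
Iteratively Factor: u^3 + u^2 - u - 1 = (u + 1)*(u^2 - 1) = (u + 1)^2*(u - 1)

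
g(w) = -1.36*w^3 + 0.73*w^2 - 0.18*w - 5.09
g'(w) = -4.08*w^2 + 1.46*w - 0.18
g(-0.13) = -5.05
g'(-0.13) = -0.44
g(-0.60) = -4.43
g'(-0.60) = -2.52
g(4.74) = -134.38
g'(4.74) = -84.93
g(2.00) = -13.41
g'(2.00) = -13.58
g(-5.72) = 274.35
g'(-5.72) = -142.02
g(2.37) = -19.52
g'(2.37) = -19.64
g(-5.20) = 206.81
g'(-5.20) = -118.10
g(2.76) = -28.62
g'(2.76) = -27.23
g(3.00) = -35.78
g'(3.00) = -32.52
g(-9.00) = 1047.10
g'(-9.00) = -343.80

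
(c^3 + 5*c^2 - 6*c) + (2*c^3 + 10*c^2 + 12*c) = 3*c^3 + 15*c^2 + 6*c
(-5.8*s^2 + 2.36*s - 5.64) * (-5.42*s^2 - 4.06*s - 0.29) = 31.436*s^4 + 10.7568*s^3 + 22.6692*s^2 + 22.214*s + 1.6356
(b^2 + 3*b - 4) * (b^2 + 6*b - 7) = b^4 + 9*b^3 + 7*b^2 - 45*b + 28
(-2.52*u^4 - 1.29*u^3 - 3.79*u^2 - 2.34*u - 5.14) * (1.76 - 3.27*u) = 8.2404*u^5 - 0.2169*u^4 + 10.1229*u^3 + 0.9814*u^2 + 12.6894*u - 9.0464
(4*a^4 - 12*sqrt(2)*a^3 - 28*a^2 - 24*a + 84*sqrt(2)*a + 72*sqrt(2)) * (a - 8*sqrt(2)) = 4*a^5 - 44*sqrt(2)*a^4 + 164*a^3 - 24*a^2 + 308*sqrt(2)*a^2 - 1344*a + 264*sqrt(2)*a - 1152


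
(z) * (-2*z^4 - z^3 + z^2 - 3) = -2*z^5 - z^4 + z^3 - 3*z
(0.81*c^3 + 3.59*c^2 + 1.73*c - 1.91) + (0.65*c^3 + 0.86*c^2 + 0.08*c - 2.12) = 1.46*c^3 + 4.45*c^2 + 1.81*c - 4.03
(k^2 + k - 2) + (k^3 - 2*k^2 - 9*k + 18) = k^3 - k^2 - 8*k + 16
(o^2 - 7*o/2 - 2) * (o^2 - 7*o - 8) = o^4 - 21*o^3/2 + 29*o^2/2 + 42*o + 16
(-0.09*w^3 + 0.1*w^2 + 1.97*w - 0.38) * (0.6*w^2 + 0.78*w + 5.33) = -0.054*w^5 - 0.0102*w^4 + 0.7803*w^3 + 1.8416*w^2 + 10.2037*w - 2.0254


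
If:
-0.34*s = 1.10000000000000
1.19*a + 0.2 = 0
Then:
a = -0.17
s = -3.24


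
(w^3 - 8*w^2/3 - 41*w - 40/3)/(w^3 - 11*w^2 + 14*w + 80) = (3*w^2 + 16*w + 5)/(3*(w^2 - 3*w - 10))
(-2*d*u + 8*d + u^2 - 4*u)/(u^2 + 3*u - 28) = (-2*d + u)/(u + 7)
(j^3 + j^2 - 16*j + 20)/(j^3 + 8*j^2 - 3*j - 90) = (j^2 - 4*j + 4)/(j^2 + 3*j - 18)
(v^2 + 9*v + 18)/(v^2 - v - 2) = (v^2 + 9*v + 18)/(v^2 - v - 2)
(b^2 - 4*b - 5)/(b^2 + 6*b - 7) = (b^2 - 4*b - 5)/(b^2 + 6*b - 7)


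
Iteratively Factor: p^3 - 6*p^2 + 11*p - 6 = (p - 1)*(p^2 - 5*p + 6) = (p - 2)*(p - 1)*(p - 3)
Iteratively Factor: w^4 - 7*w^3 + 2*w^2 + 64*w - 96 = (w - 4)*(w^3 - 3*w^2 - 10*w + 24) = (w - 4)*(w - 2)*(w^2 - w - 12) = (w - 4)*(w - 2)*(w + 3)*(w - 4)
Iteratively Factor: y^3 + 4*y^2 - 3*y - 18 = (y + 3)*(y^2 + y - 6) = (y + 3)^2*(y - 2)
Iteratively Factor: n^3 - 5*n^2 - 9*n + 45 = (n + 3)*(n^2 - 8*n + 15) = (n - 3)*(n + 3)*(n - 5)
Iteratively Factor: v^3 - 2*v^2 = (v)*(v^2 - 2*v) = v^2*(v - 2)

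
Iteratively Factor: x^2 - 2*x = (x)*(x - 2)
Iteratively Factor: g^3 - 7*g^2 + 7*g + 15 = (g - 3)*(g^2 - 4*g - 5) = (g - 3)*(g + 1)*(g - 5)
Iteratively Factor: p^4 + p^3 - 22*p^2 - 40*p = (p)*(p^3 + p^2 - 22*p - 40) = p*(p + 2)*(p^2 - p - 20) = p*(p + 2)*(p + 4)*(p - 5)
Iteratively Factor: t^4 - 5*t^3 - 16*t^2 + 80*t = (t - 5)*(t^3 - 16*t) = (t - 5)*(t + 4)*(t^2 - 4*t) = (t - 5)*(t - 4)*(t + 4)*(t)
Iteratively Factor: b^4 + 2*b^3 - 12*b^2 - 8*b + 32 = (b + 2)*(b^3 - 12*b + 16) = (b - 2)*(b + 2)*(b^2 + 2*b - 8) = (b - 2)^2*(b + 2)*(b + 4)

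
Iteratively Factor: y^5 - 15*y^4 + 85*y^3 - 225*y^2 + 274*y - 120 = (y - 3)*(y^4 - 12*y^3 + 49*y^2 - 78*y + 40) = (y - 5)*(y - 3)*(y^3 - 7*y^2 + 14*y - 8) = (y - 5)*(y - 3)*(y - 2)*(y^2 - 5*y + 4) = (y - 5)*(y - 4)*(y - 3)*(y - 2)*(y - 1)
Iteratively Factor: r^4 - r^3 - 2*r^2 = (r - 2)*(r^3 + r^2) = r*(r - 2)*(r^2 + r) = r*(r - 2)*(r + 1)*(r)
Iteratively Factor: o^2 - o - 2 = (o - 2)*(o + 1)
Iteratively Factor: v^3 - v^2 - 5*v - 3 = (v - 3)*(v^2 + 2*v + 1) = (v - 3)*(v + 1)*(v + 1)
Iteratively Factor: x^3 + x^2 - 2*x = (x)*(x^2 + x - 2) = x*(x + 2)*(x - 1)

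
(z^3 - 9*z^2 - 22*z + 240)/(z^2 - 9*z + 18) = (z^2 - 3*z - 40)/(z - 3)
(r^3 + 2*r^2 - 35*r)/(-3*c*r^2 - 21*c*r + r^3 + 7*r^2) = (r - 5)/(-3*c + r)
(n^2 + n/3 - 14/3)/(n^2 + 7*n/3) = (n - 2)/n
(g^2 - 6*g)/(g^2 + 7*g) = (g - 6)/(g + 7)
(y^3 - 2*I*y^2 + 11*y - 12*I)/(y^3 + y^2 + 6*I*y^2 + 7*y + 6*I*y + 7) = (y^2 - I*y + 12)/(y^2 + y*(1 + 7*I) + 7*I)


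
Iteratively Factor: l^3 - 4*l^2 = (l)*(l^2 - 4*l) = l*(l - 4)*(l)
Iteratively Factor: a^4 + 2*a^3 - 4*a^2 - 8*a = (a + 2)*(a^3 - 4*a) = (a + 2)^2*(a^2 - 2*a) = a*(a + 2)^2*(a - 2)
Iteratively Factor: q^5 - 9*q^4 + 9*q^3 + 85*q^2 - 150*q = (q + 3)*(q^4 - 12*q^3 + 45*q^2 - 50*q) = (q - 5)*(q + 3)*(q^3 - 7*q^2 + 10*q) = q*(q - 5)*(q + 3)*(q^2 - 7*q + 10) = q*(q - 5)*(q - 2)*(q + 3)*(q - 5)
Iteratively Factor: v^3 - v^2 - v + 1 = (v - 1)*(v^2 - 1) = (v - 1)^2*(v + 1)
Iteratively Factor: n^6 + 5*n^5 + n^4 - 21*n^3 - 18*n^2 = (n - 2)*(n^5 + 7*n^4 + 15*n^3 + 9*n^2) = n*(n - 2)*(n^4 + 7*n^3 + 15*n^2 + 9*n) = n*(n - 2)*(n + 1)*(n^3 + 6*n^2 + 9*n) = n^2*(n - 2)*(n + 1)*(n^2 + 6*n + 9) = n^2*(n - 2)*(n + 1)*(n + 3)*(n + 3)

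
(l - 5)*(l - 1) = l^2 - 6*l + 5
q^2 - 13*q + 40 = (q - 8)*(q - 5)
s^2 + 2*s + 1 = (s + 1)^2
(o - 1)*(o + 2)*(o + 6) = o^3 + 7*o^2 + 4*o - 12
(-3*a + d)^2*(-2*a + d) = -18*a^3 + 21*a^2*d - 8*a*d^2 + d^3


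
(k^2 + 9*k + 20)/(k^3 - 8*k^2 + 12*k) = (k^2 + 9*k + 20)/(k*(k^2 - 8*k + 12))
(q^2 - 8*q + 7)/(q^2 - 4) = (q^2 - 8*q + 7)/(q^2 - 4)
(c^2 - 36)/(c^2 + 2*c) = (c^2 - 36)/(c*(c + 2))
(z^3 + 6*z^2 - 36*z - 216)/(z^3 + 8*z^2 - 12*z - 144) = (z - 6)/(z - 4)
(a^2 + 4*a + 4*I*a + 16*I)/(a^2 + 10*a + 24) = (a + 4*I)/(a + 6)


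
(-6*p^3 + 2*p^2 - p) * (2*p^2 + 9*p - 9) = -12*p^5 - 50*p^4 + 70*p^3 - 27*p^2 + 9*p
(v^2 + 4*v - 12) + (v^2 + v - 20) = 2*v^2 + 5*v - 32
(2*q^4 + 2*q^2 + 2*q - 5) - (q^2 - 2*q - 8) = 2*q^4 + q^2 + 4*q + 3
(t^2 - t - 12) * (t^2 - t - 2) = t^4 - 2*t^3 - 13*t^2 + 14*t + 24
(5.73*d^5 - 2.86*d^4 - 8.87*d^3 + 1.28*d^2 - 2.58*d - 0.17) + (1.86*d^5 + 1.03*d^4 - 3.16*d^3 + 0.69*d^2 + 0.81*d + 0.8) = 7.59*d^5 - 1.83*d^4 - 12.03*d^3 + 1.97*d^2 - 1.77*d + 0.63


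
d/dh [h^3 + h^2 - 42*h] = 3*h^2 + 2*h - 42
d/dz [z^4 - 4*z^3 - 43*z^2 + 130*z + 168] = 4*z^3 - 12*z^2 - 86*z + 130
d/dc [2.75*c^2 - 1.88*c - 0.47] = 5.5*c - 1.88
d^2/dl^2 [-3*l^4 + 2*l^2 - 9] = 4 - 36*l^2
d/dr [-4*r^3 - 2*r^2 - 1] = 4*r*(-3*r - 1)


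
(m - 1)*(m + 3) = m^2 + 2*m - 3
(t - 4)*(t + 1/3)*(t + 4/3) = t^3 - 7*t^2/3 - 56*t/9 - 16/9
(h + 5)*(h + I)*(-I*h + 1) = -I*h^3 + 2*h^2 - 5*I*h^2 + 10*h + I*h + 5*I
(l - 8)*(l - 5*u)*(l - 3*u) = l^3 - 8*l^2*u - 8*l^2 + 15*l*u^2 + 64*l*u - 120*u^2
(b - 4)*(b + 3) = b^2 - b - 12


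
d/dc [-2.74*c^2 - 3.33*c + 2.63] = -5.48*c - 3.33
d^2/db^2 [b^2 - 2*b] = 2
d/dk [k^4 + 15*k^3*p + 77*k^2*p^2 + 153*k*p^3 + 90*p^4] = 4*k^3 + 45*k^2*p + 154*k*p^2 + 153*p^3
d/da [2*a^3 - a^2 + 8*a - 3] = 6*a^2 - 2*a + 8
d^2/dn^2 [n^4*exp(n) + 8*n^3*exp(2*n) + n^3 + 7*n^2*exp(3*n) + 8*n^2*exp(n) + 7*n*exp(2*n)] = n^4*exp(n) + 32*n^3*exp(2*n) + 8*n^3*exp(n) + 63*n^2*exp(3*n) + 96*n^2*exp(2*n) + 20*n^2*exp(n) + 84*n*exp(3*n) + 76*n*exp(2*n) + 32*n*exp(n) + 6*n + 14*exp(3*n) + 28*exp(2*n) + 16*exp(n)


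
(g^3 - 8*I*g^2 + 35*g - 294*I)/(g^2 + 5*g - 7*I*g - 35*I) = (g^2 - I*g + 42)/(g + 5)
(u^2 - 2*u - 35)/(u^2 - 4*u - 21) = (u + 5)/(u + 3)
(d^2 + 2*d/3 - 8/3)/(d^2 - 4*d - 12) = (d - 4/3)/(d - 6)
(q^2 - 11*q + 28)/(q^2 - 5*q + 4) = (q - 7)/(q - 1)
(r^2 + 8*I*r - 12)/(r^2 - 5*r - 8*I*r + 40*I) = (r^2 + 8*I*r - 12)/(r^2 - 5*r - 8*I*r + 40*I)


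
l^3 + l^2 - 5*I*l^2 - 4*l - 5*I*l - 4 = (l + 1)*(l - 4*I)*(l - I)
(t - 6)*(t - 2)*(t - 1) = t^3 - 9*t^2 + 20*t - 12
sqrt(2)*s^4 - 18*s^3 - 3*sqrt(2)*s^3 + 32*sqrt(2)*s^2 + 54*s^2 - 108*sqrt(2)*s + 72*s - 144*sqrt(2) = (s - 4)*(s - 6*sqrt(2))*(s - 3*sqrt(2))*(sqrt(2)*s + sqrt(2))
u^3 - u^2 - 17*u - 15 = (u - 5)*(u + 1)*(u + 3)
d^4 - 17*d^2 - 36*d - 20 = (d - 5)*(d + 1)*(d + 2)^2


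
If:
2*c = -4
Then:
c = -2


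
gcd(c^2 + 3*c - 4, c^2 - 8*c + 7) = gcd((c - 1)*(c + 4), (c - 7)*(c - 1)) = c - 1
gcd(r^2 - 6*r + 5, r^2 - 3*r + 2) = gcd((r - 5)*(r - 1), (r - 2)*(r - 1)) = r - 1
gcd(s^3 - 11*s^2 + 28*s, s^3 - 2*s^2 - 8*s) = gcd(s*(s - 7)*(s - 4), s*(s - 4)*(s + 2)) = s^2 - 4*s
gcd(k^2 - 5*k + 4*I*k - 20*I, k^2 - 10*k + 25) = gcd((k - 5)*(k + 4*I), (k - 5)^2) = k - 5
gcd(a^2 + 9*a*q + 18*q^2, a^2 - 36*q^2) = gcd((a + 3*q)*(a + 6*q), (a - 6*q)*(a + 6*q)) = a + 6*q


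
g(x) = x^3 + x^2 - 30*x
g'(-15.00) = 615.00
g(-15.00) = -2700.00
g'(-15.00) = 615.00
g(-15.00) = -2700.00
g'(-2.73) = -13.10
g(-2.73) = 69.01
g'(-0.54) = -30.21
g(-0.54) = 16.33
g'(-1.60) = -25.52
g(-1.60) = 46.46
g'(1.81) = -16.55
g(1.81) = -45.09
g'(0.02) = -29.96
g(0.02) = -0.60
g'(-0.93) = -29.27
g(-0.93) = 27.96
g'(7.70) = 163.27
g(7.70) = 284.82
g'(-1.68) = -24.89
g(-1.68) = 48.48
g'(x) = 3*x^2 + 2*x - 30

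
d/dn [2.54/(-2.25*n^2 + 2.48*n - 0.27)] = (11.43*n - 6.2992)/(2.25*n^2 - 2.48*n + 0.27)^2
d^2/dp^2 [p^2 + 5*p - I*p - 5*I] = 2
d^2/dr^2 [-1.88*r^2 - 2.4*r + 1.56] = -3.76000000000000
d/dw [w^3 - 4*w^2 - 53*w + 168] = 3*w^2 - 8*w - 53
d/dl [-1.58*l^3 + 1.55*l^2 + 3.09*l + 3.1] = -4.74*l^2 + 3.1*l + 3.09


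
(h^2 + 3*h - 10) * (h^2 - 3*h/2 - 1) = h^4 + 3*h^3/2 - 31*h^2/2 + 12*h + 10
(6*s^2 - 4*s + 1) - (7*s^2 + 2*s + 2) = -s^2 - 6*s - 1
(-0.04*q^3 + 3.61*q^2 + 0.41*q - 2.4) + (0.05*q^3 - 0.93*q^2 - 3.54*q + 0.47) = 0.01*q^3 + 2.68*q^2 - 3.13*q - 1.93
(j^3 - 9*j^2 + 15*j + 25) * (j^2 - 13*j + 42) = j^5 - 22*j^4 + 174*j^3 - 548*j^2 + 305*j + 1050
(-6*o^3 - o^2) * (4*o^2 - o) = -24*o^5 + 2*o^4 + o^3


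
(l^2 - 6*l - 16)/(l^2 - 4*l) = (l^2 - 6*l - 16)/(l*(l - 4))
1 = 1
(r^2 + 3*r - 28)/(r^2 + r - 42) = (r - 4)/(r - 6)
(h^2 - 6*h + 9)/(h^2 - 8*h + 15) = (h - 3)/(h - 5)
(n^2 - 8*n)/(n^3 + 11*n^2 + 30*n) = (n - 8)/(n^2 + 11*n + 30)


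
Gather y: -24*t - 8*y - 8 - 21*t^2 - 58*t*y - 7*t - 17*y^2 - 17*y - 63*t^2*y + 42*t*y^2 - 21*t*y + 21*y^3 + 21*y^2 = -21*t^2 - 31*t + 21*y^3 + y^2*(42*t + 4) + y*(-63*t^2 - 79*t - 25) - 8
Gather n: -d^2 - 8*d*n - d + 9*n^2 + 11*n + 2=-d^2 - d + 9*n^2 + n*(11 - 8*d) + 2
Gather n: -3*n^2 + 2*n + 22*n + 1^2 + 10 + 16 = -3*n^2 + 24*n + 27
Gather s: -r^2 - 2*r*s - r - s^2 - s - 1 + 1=-r^2 - r - s^2 + s*(-2*r - 1)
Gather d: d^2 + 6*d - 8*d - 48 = d^2 - 2*d - 48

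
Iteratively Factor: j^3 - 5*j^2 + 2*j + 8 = (j + 1)*(j^2 - 6*j + 8) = (j - 2)*(j + 1)*(j - 4)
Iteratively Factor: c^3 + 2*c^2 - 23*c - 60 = (c - 5)*(c^2 + 7*c + 12) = (c - 5)*(c + 4)*(c + 3)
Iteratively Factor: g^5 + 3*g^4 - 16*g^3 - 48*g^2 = (g + 4)*(g^4 - g^3 - 12*g^2) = (g + 3)*(g + 4)*(g^3 - 4*g^2) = g*(g + 3)*(g + 4)*(g^2 - 4*g) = g*(g - 4)*(g + 3)*(g + 4)*(g)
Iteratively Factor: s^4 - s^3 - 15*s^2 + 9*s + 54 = (s + 3)*(s^3 - 4*s^2 - 3*s + 18) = (s + 2)*(s + 3)*(s^2 - 6*s + 9) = (s - 3)*(s + 2)*(s + 3)*(s - 3)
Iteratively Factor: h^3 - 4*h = (h - 2)*(h^2 + 2*h) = h*(h - 2)*(h + 2)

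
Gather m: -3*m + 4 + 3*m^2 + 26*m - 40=3*m^2 + 23*m - 36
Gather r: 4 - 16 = -12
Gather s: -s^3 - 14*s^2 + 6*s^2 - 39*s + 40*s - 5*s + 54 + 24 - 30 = -s^3 - 8*s^2 - 4*s + 48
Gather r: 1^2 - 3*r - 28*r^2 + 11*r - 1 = -28*r^2 + 8*r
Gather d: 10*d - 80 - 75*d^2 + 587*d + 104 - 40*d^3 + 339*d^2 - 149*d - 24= -40*d^3 + 264*d^2 + 448*d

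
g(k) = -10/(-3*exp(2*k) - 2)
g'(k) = -60*exp(2*k)/(-3*exp(2*k) - 2)^2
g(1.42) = 0.19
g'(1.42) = -0.36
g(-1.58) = 4.70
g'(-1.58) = -0.56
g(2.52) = 0.02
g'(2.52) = -0.04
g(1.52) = 0.15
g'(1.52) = -0.30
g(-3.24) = 4.99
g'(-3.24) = -0.02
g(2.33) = 0.03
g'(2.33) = -0.06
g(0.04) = 1.90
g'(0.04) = -2.36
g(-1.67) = 4.75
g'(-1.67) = -0.48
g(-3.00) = 4.98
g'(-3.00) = -0.04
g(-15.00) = 5.00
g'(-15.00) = 0.00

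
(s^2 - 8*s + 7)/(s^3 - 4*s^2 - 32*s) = (-s^2 + 8*s - 7)/(s*(-s^2 + 4*s + 32))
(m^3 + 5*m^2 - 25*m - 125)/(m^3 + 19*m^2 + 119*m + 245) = (m^2 - 25)/(m^2 + 14*m + 49)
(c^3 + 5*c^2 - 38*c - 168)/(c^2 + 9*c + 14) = (c^2 - 2*c - 24)/(c + 2)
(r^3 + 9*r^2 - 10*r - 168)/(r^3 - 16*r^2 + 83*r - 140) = (r^2 + 13*r + 42)/(r^2 - 12*r + 35)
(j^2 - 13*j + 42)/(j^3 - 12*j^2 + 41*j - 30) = (j - 7)/(j^2 - 6*j + 5)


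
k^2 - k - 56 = (k - 8)*(k + 7)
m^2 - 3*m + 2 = (m - 2)*(m - 1)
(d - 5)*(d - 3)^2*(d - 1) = d^4 - 12*d^3 + 50*d^2 - 84*d + 45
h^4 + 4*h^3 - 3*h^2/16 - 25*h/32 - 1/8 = (h - 1/2)*(h + 1/4)^2*(h + 4)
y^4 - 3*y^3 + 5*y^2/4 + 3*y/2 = y*(y - 2)*(y - 3/2)*(y + 1/2)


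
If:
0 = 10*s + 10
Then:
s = -1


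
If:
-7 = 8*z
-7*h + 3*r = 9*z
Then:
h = 3*r/7 + 9/8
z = -7/8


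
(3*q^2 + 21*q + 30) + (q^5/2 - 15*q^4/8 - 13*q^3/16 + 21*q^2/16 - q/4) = q^5/2 - 15*q^4/8 - 13*q^3/16 + 69*q^2/16 + 83*q/4 + 30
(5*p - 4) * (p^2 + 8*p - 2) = 5*p^3 + 36*p^2 - 42*p + 8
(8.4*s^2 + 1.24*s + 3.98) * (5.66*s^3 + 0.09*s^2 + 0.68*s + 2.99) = 47.544*s^5 + 7.7744*s^4 + 28.3504*s^3 + 26.3174*s^2 + 6.414*s + 11.9002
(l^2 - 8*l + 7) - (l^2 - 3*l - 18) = 25 - 5*l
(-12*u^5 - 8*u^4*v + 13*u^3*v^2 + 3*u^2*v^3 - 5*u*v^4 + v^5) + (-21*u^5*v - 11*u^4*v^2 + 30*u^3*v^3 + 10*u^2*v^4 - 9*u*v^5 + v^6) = -21*u^5*v - 12*u^5 - 11*u^4*v^2 - 8*u^4*v + 30*u^3*v^3 + 13*u^3*v^2 + 10*u^2*v^4 + 3*u^2*v^3 - 9*u*v^5 - 5*u*v^4 + v^6 + v^5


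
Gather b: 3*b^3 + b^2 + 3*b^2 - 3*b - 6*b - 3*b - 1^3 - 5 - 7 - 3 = 3*b^3 + 4*b^2 - 12*b - 16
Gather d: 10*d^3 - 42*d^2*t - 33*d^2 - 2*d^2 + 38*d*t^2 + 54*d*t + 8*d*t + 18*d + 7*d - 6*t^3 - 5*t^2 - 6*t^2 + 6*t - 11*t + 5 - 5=10*d^3 + d^2*(-42*t - 35) + d*(38*t^2 + 62*t + 25) - 6*t^3 - 11*t^2 - 5*t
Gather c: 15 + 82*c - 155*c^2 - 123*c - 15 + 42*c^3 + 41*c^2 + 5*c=42*c^3 - 114*c^2 - 36*c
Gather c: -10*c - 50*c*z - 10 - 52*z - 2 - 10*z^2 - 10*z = c*(-50*z - 10) - 10*z^2 - 62*z - 12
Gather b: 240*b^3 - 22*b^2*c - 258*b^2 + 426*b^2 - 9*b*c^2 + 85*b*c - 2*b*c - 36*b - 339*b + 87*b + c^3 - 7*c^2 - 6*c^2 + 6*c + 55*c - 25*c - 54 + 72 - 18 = 240*b^3 + b^2*(168 - 22*c) + b*(-9*c^2 + 83*c - 288) + c^3 - 13*c^2 + 36*c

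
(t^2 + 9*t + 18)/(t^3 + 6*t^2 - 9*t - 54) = 1/(t - 3)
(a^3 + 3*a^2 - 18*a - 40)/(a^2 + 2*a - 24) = (a^2 + 7*a + 10)/(a + 6)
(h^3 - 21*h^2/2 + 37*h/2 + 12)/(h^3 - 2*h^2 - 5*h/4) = 2*(h^2 - 11*h + 24)/(h*(2*h - 5))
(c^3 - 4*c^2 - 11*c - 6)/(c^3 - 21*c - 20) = (c^2 - 5*c - 6)/(c^2 - c - 20)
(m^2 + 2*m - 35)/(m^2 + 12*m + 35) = (m - 5)/(m + 5)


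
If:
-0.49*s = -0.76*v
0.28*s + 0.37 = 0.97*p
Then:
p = 0.447717231222386*v + 0.381443298969072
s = 1.55102040816327*v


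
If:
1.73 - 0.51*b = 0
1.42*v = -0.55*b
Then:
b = 3.39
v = -1.31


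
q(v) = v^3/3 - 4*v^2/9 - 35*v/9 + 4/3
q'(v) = v^2 - 8*v/9 - 35/9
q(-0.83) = 4.06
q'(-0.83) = -2.46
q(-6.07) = -65.99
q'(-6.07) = 38.35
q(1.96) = -5.49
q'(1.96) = -1.79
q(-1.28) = 4.88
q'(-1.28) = -1.11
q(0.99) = -2.63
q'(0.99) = -3.79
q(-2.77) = 1.61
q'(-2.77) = 6.25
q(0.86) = -2.13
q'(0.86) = -3.91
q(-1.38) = 4.98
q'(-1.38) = -0.76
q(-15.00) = -1165.33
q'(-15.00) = 234.44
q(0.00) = 1.33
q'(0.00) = -3.89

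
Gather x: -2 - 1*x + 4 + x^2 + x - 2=x^2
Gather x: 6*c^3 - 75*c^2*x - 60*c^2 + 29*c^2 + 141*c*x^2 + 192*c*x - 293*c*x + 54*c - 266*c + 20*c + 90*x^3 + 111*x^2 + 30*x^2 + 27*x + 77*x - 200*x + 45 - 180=6*c^3 - 31*c^2 - 192*c + 90*x^3 + x^2*(141*c + 141) + x*(-75*c^2 - 101*c - 96) - 135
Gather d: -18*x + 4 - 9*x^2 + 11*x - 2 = -9*x^2 - 7*x + 2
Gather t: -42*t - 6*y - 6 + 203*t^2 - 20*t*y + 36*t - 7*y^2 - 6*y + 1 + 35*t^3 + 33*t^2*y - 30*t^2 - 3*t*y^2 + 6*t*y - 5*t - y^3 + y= 35*t^3 + t^2*(33*y + 173) + t*(-3*y^2 - 14*y - 11) - y^3 - 7*y^2 - 11*y - 5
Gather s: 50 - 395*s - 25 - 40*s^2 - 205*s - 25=-40*s^2 - 600*s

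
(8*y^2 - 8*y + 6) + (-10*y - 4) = 8*y^2 - 18*y + 2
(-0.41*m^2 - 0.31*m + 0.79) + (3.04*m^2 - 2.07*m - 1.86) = 2.63*m^2 - 2.38*m - 1.07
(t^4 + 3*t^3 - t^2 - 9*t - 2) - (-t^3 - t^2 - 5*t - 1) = t^4 + 4*t^3 - 4*t - 1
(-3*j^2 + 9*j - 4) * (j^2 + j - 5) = -3*j^4 + 6*j^3 + 20*j^2 - 49*j + 20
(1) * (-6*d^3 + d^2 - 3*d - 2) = -6*d^3 + d^2 - 3*d - 2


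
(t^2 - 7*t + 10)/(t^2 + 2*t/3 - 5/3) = 3*(t^2 - 7*t + 10)/(3*t^2 + 2*t - 5)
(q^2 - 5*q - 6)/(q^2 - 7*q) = (q^2 - 5*q - 6)/(q*(q - 7))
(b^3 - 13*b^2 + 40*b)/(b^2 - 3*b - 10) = b*(b - 8)/(b + 2)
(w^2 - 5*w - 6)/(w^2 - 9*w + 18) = (w + 1)/(w - 3)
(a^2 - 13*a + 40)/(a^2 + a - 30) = (a - 8)/(a + 6)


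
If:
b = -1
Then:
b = -1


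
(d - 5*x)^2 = d^2 - 10*d*x + 25*x^2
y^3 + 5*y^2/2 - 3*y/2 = y*(y - 1/2)*(y + 3)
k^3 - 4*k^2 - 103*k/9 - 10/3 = (k - 6)*(k + 1/3)*(k + 5/3)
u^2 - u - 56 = (u - 8)*(u + 7)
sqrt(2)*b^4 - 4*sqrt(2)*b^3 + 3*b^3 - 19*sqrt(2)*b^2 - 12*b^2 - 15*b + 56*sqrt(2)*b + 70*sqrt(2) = (b - 5)*(b - 2*sqrt(2))*(b + 7*sqrt(2)/2)*(sqrt(2)*b + sqrt(2))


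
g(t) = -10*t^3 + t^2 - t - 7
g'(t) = -30*t^2 + 2*t - 1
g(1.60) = -47.00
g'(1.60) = -74.60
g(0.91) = -14.62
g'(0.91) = -24.02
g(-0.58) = -4.13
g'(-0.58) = -12.25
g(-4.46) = 904.52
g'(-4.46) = -606.67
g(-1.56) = 34.96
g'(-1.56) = -77.13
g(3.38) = -385.10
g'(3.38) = -336.97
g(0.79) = -12.10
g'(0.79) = -18.14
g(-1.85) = 61.59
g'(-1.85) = -107.38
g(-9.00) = 7373.00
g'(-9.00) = -2449.00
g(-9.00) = 7373.00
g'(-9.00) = -2449.00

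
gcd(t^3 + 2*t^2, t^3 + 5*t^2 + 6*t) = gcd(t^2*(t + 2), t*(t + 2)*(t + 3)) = t^2 + 2*t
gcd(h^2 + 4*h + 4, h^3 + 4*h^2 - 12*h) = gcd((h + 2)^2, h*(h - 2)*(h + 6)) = 1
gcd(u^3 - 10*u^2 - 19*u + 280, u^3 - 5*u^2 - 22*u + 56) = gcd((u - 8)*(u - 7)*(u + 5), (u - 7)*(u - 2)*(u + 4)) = u - 7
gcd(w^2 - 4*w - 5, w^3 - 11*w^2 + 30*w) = w - 5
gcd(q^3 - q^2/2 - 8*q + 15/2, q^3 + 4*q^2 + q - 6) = q^2 + 2*q - 3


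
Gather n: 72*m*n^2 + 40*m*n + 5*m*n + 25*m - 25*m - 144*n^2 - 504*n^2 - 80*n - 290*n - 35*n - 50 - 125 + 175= n^2*(72*m - 648) + n*(45*m - 405)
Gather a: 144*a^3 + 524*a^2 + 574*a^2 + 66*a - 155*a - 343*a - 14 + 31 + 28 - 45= 144*a^3 + 1098*a^2 - 432*a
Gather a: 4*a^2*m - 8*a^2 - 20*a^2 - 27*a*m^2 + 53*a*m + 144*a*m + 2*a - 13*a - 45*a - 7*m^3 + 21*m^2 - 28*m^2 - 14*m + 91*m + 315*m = a^2*(4*m - 28) + a*(-27*m^2 + 197*m - 56) - 7*m^3 - 7*m^2 + 392*m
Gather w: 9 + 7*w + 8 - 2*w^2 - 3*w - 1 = -2*w^2 + 4*w + 16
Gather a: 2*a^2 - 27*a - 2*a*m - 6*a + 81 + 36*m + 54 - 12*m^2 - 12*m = 2*a^2 + a*(-2*m - 33) - 12*m^2 + 24*m + 135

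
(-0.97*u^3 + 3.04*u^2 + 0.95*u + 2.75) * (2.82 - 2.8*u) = 2.716*u^4 - 11.2474*u^3 + 5.9128*u^2 - 5.021*u + 7.755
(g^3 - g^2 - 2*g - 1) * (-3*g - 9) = -3*g^4 - 6*g^3 + 15*g^2 + 21*g + 9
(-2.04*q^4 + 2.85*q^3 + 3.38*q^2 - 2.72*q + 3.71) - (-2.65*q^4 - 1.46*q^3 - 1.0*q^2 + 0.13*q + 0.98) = 0.61*q^4 + 4.31*q^3 + 4.38*q^2 - 2.85*q + 2.73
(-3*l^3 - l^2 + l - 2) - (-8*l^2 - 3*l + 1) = -3*l^3 + 7*l^2 + 4*l - 3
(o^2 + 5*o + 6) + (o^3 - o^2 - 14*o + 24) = o^3 - 9*o + 30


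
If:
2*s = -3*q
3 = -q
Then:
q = -3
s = 9/2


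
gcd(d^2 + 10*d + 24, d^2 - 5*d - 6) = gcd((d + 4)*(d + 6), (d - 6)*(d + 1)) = 1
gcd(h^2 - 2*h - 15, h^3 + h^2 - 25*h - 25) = h - 5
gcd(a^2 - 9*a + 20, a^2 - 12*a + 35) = a - 5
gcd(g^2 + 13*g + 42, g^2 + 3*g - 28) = g + 7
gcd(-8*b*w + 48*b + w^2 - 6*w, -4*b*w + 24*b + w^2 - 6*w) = w - 6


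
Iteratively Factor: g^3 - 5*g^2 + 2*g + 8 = (g - 2)*(g^2 - 3*g - 4) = (g - 4)*(g - 2)*(g + 1)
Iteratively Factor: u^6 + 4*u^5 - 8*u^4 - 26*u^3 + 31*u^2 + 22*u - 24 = (u - 2)*(u^5 + 6*u^4 + 4*u^3 - 18*u^2 - 5*u + 12) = (u - 2)*(u - 1)*(u^4 + 7*u^3 + 11*u^2 - 7*u - 12) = (u - 2)*(u - 1)*(u + 3)*(u^3 + 4*u^2 - u - 4) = (u - 2)*(u - 1)^2*(u + 3)*(u^2 + 5*u + 4) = (u - 2)*(u - 1)^2*(u + 3)*(u + 4)*(u + 1)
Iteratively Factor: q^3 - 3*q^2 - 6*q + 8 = (q + 2)*(q^2 - 5*q + 4) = (q - 1)*(q + 2)*(q - 4)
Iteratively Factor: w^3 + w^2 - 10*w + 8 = (w + 4)*(w^2 - 3*w + 2) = (w - 2)*(w + 4)*(w - 1)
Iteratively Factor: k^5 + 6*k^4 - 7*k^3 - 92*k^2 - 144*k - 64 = (k + 1)*(k^4 + 5*k^3 - 12*k^2 - 80*k - 64) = (k + 1)*(k + 4)*(k^3 + k^2 - 16*k - 16) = (k + 1)*(k + 4)^2*(k^2 - 3*k - 4) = (k + 1)^2*(k + 4)^2*(k - 4)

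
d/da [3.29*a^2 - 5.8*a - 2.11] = 6.58*a - 5.8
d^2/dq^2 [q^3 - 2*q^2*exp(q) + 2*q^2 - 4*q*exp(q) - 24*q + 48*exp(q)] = -2*q^2*exp(q) - 12*q*exp(q) + 6*q + 36*exp(q) + 4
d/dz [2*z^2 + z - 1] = 4*z + 1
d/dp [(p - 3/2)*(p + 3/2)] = 2*p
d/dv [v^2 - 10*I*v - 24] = 2*v - 10*I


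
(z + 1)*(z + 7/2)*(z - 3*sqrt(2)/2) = z^3 - 3*sqrt(2)*z^2/2 + 9*z^2/2 - 27*sqrt(2)*z/4 + 7*z/2 - 21*sqrt(2)/4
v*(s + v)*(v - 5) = s*v^2 - 5*s*v + v^3 - 5*v^2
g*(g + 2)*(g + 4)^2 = g^4 + 10*g^3 + 32*g^2 + 32*g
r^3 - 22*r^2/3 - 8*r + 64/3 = (r - 8)*(r - 4/3)*(r + 2)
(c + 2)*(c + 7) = c^2 + 9*c + 14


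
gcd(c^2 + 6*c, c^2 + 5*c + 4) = 1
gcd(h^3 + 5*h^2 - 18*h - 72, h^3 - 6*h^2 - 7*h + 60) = h^2 - h - 12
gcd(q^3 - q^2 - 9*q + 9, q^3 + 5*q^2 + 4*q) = 1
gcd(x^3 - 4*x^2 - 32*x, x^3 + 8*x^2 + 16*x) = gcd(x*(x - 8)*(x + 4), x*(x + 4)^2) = x^2 + 4*x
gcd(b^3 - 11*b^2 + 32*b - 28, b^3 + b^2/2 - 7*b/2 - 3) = b - 2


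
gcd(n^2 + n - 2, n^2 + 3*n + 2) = n + 2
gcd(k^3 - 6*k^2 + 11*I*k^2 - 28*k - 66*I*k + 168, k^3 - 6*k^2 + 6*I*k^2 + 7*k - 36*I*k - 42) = k^2 + k*(-6 + 7*I) - 42*I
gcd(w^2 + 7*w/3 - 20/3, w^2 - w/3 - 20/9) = w - 5/3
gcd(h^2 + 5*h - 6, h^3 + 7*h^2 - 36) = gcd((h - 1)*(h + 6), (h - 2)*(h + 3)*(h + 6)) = h + 6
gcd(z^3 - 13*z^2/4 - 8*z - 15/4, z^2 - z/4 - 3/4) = z + 3/4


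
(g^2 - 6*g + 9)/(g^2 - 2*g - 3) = (g - 3)/(g + 1)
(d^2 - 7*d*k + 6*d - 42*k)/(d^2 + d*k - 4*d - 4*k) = (d^2 - 7*d*k + 6*d - 42*k)/(d^2 + d*k - 4*d - 4*k)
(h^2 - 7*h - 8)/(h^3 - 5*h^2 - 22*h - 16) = 1/(h + 2)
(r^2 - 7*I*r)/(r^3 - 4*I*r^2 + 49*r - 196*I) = r/(r^2 + 3*I*r + 28)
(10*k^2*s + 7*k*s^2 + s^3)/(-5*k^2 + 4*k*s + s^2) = s*(2*k + s)/(-k + s)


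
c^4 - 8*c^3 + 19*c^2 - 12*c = c*(c - 4)*(c - 3)*(c - 1)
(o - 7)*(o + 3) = o^2 - 4*o - 21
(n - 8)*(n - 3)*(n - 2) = n^3 - 13*n^2 + 46*n - 48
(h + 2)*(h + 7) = h^2 + 9*h + 14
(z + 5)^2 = z^2 + 10*z + 25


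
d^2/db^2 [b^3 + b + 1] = 6*b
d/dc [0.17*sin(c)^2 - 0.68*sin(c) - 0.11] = (0.34*sin(c) - 0.68)*cos(c)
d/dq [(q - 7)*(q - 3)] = 2*q - 10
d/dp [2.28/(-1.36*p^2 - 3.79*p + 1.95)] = (6.2016*p + 8.6412)/(1.36*p^2 + 3.79*p - 1.95)^2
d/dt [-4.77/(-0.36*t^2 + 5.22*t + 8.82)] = (24.8994 - 3.4344*t)/(-0.36*t^2 + 5.22*t + 8.82)^2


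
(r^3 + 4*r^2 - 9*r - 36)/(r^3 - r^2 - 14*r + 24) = (r + 3)/(r - 2)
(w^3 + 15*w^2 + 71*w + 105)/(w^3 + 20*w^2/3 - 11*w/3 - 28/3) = 3*(w^2 + 8*w + 15)/(3*w^2 - w - 4)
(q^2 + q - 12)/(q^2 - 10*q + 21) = (q + 4)/(q - 7)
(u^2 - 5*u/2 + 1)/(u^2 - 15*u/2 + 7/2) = (u - 2)/(u - 7)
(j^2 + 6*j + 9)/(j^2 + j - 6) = (j + 3)/(j - 2)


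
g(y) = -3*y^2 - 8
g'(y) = -6*y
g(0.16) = -8.08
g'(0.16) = -0.96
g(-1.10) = -11.63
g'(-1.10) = 6.60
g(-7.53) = -178.10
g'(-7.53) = 45.18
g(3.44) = -43.50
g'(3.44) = -20.64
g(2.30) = -23.87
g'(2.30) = -13.80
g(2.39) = -25.14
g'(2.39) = -14.34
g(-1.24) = -12.61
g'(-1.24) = 7.44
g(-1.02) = -11.12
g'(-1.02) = 6.12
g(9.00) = -251.00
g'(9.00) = -54.00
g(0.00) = -8.00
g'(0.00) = 0.00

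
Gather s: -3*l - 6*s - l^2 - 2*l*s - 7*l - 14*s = -l^2 - 10*l + s*(-2*l - 20)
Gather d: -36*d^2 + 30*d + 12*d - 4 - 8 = -36*d^2 + 42*d - 12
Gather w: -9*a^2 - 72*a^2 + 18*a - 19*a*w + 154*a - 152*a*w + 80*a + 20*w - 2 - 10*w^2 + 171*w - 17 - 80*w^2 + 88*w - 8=-81*a^2 + 252*a - 90*w^2 + w*(279 - 171*a) - 27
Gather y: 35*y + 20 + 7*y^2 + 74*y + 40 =7*y^2 + 109*y + 60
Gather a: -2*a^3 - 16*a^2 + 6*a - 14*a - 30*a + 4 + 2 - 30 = -2*a^3 - 16*a^2 - 38*a - 24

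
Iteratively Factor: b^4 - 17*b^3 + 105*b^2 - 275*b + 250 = (b - 5)*(b^3 - 12*b^2 + 45*b - 50) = (b - 5)^2*(b^2 - 7*b + 10) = (b - 5)^2*(b - 2)*(b - 5)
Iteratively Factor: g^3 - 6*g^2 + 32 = (g + 2)*(g^2 - 8*g + 16) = (g - 4)*(g + 2)*(g - 4)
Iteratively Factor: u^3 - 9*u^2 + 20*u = (u)*(u^2 - 9*u + 20) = u*(u - 4)*(u - 5)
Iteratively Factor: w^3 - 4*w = (w)*(w^2 - 4) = w*(w + 2)*(w - 2)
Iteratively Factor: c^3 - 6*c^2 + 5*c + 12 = (c - 4)*(c^2 - 2*c - 3) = (c - 4)*(c - 3)*(c + 1)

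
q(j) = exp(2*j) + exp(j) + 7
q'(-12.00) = 0.00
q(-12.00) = 7.00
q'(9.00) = 131328041.36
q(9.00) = 65668079.22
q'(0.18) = 4.06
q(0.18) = 9.63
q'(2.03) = 123.56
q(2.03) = 72.59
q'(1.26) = 28.38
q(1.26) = 22.95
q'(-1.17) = 0.50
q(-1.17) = 7.41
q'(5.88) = 256412.72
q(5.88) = 128392.26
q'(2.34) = 225.92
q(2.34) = 125.15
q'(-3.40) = 0.04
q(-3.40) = 7.03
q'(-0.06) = 2.72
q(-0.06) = 8.83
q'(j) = 2*exp(2*j) + exp(j)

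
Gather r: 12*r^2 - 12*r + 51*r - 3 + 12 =12*r^2 + 39*r + 9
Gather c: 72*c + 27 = 72*c + 27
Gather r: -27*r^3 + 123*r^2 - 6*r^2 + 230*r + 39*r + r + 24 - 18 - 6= -27*r^3 + 117*r^2 + 270*r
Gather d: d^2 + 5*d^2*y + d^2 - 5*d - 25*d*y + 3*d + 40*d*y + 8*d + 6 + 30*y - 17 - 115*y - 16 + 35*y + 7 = d^2*(5*y + 2) + d*(15*y + 6) - 50*y - 20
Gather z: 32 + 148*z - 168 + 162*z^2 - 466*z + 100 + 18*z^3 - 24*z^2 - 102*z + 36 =18*z^3 + 138*z^2 - 420*z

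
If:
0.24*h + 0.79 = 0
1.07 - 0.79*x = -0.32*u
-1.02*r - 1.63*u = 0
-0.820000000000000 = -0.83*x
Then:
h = -3.29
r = 1.45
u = -0.90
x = 0.99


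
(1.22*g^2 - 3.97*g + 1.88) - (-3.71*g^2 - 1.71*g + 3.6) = 4.93*g^2 - 2.26*g - 1.72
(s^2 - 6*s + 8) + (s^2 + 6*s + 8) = 2*s^2 + 16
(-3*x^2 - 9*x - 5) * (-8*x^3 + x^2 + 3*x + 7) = 24*x^5 + 69*x^4 + 22*x^3 - 53*x^2 - 78*x - 35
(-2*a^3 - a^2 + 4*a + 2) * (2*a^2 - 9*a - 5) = -4*a^5 + 16*a^4 + 27*a^3 - 27*a^2 - 38*a - 10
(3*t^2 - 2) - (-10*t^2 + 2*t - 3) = 13*t^2 - 2*t + 1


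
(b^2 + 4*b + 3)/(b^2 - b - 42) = (b^2 + 4*b + 3)/(b^2 - b - 42)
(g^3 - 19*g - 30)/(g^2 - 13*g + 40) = (g^2 + 5*g + 6)/(g - 8)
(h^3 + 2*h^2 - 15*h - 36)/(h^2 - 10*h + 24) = (h^2 + 6*h + 9)/(h - 6)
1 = 1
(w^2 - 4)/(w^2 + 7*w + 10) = (w - 2)/(w + 5)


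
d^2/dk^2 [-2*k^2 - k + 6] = -4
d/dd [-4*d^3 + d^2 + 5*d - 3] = -12*d^2 + 2*d + 5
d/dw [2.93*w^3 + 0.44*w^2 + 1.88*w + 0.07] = 8.79*w^2 + 0.88*w + 1.88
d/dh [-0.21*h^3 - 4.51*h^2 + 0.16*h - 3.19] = -0.63*h^2 - 9.02*h + 0.16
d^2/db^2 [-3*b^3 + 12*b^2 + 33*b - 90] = 24 - 18*b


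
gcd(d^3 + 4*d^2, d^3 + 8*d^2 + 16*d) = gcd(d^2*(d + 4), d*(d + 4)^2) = d^2 + 4*d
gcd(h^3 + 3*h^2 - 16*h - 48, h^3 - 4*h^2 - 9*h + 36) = h^2 - h - 12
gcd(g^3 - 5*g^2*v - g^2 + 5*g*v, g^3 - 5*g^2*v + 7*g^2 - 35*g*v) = -g^2 + 5*g*v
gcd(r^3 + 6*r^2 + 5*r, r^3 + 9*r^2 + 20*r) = r^2 + 5*r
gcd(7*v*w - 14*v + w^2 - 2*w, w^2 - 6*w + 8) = w - 2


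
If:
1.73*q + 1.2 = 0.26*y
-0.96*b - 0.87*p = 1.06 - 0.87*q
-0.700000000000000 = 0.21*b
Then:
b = -3.33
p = 0.15028901734104*y + 1.76612849644542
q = 0.15028901734104*y - 0.69364161849711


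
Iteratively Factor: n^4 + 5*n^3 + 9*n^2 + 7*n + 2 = (n + 1)*(n^3 + 4*n^2 + 5*n + 2) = (n + 1)*(n + 2)*(n^2 + 2*n + 1) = (n + 1)^2*(n + 2)*(n + 1)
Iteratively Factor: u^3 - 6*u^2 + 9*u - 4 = (u - 4)*(u^2 - 2*u + 1) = (u - 4)*(u - 1)*(u - 1)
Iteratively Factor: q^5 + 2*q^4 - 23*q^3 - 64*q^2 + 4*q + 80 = (q + 2)*(q^4 - 23*q^2 - 18*q + 40) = (q + 2)^2*(q^3 - 2*q^2 - 19*q + 20) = (q - 5)*(q + 2)^2*(q^2 + 3*q - 4) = (q - 5)*(q + 2)^2*(q + 4)*(q - 1)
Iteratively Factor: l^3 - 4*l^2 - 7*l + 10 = (l - 5)*(l^2 + l - 2) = (l - 5)*(l - 1)*(l + 2)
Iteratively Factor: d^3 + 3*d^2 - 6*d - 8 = (d + 1)*(d^2 + 2*d - 8) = (d + 1)*(d + 4)*(d - 2)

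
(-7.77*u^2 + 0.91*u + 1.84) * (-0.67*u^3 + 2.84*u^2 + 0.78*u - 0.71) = 5.2059*u^5 - 22.6765*u^4 - 4.709*u^3 + 11.4521*u^2 + 0.7891*u - 1.3064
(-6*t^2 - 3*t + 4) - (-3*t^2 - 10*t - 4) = -3*t^2 + 7*t + 8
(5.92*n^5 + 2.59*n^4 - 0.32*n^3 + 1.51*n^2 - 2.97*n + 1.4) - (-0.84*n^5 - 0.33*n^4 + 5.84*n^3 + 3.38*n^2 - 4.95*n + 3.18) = 6.76*n^5 + 2.92*n^4 - 6.16*n^3 - 1.87*n^2 + 1.98*n - 1.78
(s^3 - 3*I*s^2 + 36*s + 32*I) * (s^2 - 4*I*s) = s^5 - 7*I*s^4 + 24*s^3 - 112*I*s^2 + 128*s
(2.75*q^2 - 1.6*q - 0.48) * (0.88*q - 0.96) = 2.42*q^3 - 4.048*q^2 + 1.1136*q + 0.4608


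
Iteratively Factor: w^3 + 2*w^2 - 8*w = (w + 4)*(w^2 - 2*w) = (w - 2)*(w + 4)*(w)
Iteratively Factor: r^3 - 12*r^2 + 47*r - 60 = (r - 4)*(r^2 - 8*r + 15) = (r - 5)*(r - 4)*(r - 3)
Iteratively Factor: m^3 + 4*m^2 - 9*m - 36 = (m - 3)*(m^2 + 7*m + 12) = (m - 3)*(m + 4)*(m + 3)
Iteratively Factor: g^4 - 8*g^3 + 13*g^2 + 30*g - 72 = (g + 2)*(g^3 - 10*g^2 + 33*g - 36) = (g - 3)*(g + 2)*(g^2 - 7*g + 12) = (g - 4)*(g - 3)*(g + 2)*(g - 3)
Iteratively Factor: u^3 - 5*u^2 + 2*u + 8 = (u + 1)*(u^2 - 6*u + 8) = (u - 4)*(u + 1)*(u - 2)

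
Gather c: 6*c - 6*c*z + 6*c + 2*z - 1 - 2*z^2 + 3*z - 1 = c*(12 - 6*z) - 2*z^2 + 5*z - 2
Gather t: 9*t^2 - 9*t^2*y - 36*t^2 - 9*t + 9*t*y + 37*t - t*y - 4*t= t^2*(-9*y - 27) + t*(8*y + 24)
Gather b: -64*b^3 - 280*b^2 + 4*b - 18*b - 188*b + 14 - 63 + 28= -64*b^3 - 280*b^2 - 202*b - 21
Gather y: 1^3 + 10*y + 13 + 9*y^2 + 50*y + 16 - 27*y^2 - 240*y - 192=-18*y^2 - 180*y - 162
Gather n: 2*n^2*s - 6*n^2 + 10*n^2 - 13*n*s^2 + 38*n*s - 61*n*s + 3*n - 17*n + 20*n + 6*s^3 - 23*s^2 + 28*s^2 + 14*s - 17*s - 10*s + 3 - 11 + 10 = n^2*(2*s + 4) + n*(-13*s^2 - 23*s + 6) + 6*s^3 + 5*s^2 - 13*s + 2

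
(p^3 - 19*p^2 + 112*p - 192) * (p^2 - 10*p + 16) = p^5 - 29*p^4 + 318*p^3 - 1616*p^2 + 3712*p - 3072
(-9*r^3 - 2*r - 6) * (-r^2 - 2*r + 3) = 9*r^5 + 18*r^4 - 25*r^3 + 10*r^2 + 6*r - 18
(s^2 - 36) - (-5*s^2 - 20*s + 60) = 6*s^2 + 20*s - 96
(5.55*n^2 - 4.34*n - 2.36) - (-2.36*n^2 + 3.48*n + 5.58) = 7.91*n^2 - 7.82*n - 7.94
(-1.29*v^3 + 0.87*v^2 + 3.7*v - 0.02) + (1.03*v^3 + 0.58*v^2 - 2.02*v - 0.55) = -0.26*v^3 + 1.45*v^2 + 1.68*v - 0.57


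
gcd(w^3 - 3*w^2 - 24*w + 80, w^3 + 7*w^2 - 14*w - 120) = w^2 + w - 20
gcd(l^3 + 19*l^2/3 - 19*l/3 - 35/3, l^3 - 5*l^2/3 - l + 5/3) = l^2 - 2*l/3 - 5/3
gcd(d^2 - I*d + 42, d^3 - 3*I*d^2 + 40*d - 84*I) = d^2 - I*d + 42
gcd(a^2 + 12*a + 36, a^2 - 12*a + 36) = 1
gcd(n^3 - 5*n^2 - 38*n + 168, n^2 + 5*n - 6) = n + 6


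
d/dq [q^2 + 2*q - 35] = 2*q + 2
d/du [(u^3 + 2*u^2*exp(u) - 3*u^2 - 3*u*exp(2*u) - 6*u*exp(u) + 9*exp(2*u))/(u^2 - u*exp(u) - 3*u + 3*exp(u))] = 3*exp(u) + 1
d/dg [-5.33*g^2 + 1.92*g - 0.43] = 1.92 - 10.66*g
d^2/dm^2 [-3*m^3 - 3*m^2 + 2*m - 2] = -18*m - 6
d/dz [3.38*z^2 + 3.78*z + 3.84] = 6.76*z + 3.78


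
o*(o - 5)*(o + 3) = o^3 - 2*o^2 - 15*o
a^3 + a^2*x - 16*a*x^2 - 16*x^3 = (a - 4*x)*(a + x)*(a + 4*x)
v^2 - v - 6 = (v - 3)*(v + 2)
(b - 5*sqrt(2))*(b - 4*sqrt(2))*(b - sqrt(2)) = b^3 - 10*sqrt(2)*b^2 + 58*b - 40*sqrt(2)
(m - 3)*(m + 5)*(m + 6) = m^3 + 8*m^2 - 3*m - 90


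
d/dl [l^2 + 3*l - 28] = 2*l + 3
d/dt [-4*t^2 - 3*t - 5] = -8*t - 3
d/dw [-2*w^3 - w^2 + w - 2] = -6*w^2 - 2*w + 1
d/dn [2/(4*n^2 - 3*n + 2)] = 2*(3 - 8*n)/(4*n^2 - 3*n + 2)^2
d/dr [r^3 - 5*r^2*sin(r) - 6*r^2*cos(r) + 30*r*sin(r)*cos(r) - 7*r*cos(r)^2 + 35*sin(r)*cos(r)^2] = 6*r^2*sin(r) - 5*r^2*cos(r) + 3*r^2 - 10*r*sin(r) + 7*r*sin(2*r) - 12*r*cos(r) + 30*r*cos(2*r) + 15*sin(2*r) + 35*cos(r)/4 - 7*cos(2*r)/2 + 105*cos(3*r)/4 - 7/2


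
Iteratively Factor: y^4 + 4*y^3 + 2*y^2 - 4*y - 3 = (y + 1)*(y^3 + 3*y^2 - y - 3) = (y + 1)^2*(y^2 + 2*y - 3) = (y - 1)*(y + 1)^2*(y + 3)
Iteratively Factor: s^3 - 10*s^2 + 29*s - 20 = (s - 5)*(s^2 - 5*s + 4) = (s - 5)*(s - 1)*(s - 4)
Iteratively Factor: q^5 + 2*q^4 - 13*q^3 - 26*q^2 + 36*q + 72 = (q + 2)*(q^4 - 13*q^2 + 36) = (q - 3)*(q + 2)*(q^3 + 3*q^2 - 4*q - 12) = (q - 3)*(q + 2)*(q + 3)*(q^2 - 4) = (q - 3)*(q + 2)^2*(q + 3)*(q - 2)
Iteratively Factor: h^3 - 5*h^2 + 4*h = (h - 4)*(h^2 - h) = h*(h - 4)*(h - 1)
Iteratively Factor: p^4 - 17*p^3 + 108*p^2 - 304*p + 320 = (p - 4)*(p^3 - 13*p^2 + 56*p - 80) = (p - 4)^2*(p^2 - 9*p + 20) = (p - 4)^3*(p - 5)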